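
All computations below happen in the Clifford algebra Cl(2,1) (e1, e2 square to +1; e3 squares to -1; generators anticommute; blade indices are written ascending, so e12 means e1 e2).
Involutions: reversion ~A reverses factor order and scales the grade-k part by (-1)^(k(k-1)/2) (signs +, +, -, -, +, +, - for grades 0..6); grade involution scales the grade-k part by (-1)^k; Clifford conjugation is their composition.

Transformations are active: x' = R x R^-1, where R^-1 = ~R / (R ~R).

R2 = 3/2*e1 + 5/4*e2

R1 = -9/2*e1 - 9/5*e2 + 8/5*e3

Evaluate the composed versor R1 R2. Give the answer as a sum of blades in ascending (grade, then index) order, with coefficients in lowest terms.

Distribute over the terms of R2 (each basis-blade product reordered to ascending indices, repeated generators contracted through their squares):
R1 (3/2*e1) = -27/4 + 27/10*e12 - 12/5*e13
R1 (5/4*e2) = -9/4 - 45/8*e12 - 2*e23
Summing the partial products and collecting blades:
Answer: -9 - 117/40*e12 - 12/5*e13 - 2*e23


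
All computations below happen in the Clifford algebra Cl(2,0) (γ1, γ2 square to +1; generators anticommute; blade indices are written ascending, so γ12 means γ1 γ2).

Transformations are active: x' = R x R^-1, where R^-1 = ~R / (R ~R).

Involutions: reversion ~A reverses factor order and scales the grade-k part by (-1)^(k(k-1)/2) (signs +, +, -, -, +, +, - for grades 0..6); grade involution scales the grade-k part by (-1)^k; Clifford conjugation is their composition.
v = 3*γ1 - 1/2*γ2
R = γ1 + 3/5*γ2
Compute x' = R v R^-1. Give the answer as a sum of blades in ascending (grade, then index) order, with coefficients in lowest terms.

~R = γ1 + 3/5*γ2, and R ~R = 34/25, so R^-1 = ~R / (34/25).
R v = 27/10 - 23/10*γ12
Answer: 33/34*γ1 + 49/17*γ2


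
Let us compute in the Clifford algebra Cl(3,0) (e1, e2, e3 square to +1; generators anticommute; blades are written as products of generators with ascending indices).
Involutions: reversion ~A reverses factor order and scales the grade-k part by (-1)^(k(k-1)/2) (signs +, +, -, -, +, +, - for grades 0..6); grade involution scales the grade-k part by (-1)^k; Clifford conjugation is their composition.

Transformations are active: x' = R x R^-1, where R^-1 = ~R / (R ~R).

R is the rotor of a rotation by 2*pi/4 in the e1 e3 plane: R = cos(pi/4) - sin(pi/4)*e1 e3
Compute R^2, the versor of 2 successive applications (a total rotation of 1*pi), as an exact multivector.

Half-angle bookkeeping: 2 applications in e1 e3 add up to rotor phase 2*pi/4 = pi/2, so R^2 = cos(pi/2) - sin(pi/2)*e1 e3.
cos(pi/2) = 0 and sin(pi/2) = 1, so R^2 = -e1 e3. The net rotation is 1*pi; the rotor keeps the half-angle phase exactly.
Answer: -e1 e3


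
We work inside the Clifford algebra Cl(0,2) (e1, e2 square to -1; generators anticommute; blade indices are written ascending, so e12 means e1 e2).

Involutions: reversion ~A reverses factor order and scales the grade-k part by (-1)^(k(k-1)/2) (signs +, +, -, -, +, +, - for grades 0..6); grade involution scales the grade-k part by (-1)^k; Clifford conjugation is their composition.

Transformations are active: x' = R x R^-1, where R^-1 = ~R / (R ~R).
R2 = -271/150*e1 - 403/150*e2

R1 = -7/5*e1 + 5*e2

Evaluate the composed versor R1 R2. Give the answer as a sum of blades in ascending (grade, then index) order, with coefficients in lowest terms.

Distribute over the terms of R1 (each basis-blade product reordered to ascending indices, repeated generators contracted through their squares):
(-7/5*e1) R2 = -1897/750 + 2821/750*e12
(5*e2) R2 = 403/30 + 271/30*e12
Summing the partial products and collecting blades:
Answer: 1363/125 + 4798/375*e12


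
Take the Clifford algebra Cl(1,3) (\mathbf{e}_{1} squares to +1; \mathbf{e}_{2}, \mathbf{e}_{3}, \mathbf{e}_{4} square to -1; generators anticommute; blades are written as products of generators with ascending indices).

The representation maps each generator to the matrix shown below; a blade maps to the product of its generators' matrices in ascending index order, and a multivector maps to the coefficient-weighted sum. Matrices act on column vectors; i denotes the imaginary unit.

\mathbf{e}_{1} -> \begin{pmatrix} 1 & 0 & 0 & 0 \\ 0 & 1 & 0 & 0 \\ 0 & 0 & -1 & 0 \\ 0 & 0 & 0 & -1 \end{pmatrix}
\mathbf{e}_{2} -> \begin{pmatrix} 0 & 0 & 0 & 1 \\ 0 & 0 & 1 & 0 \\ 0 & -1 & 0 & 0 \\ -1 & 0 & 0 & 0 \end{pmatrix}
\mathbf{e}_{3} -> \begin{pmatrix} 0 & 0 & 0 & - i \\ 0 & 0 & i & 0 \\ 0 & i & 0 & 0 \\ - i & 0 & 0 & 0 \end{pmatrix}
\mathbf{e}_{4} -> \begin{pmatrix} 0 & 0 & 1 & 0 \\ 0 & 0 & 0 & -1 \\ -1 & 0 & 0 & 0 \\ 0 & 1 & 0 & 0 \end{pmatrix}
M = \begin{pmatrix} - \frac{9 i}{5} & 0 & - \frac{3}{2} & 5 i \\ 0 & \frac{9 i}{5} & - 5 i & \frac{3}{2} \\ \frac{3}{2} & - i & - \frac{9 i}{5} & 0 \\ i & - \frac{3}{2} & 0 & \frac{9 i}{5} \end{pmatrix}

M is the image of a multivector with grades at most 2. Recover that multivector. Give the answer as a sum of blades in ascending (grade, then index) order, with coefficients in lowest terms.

Method: the blade images are trace-orthogonal — tr(rho(e_A) rho(e_B)^-1) = 4 if A = B and 0 otherwise — and rho(e_A)^-1 = (e_A)^2 * rho(e_A) with (e_A)^2 = +1 or -1, so the coefficient of e_A in the preimage is (e_A)^2 * tr(M rho(e_A))/4.
Nonzero projections over blades of grade <= 2: e_{3}: (e_{3})^2 = -1, tr(M rho(e_{3})) = 12, coefficient -3; e_{4}: (e_{4})^2 = -1, tr(M rho(e_{4})) = 6, coefficient -\frac{3}{2}; e_{1} e_{3}: (e_{1} e_{3})^2 = +1, tr(M rho(e_{1} e_{3})) = -8, coefficient -2; e_{2} e_{3}: (e_{2} e_{3})^2 = -1, tr(M rho(e_{2} e_{3})) = - \frac{36}{5}, coefficient \frac{9}{5}. Every other blade of grade <= 2 projects to 0.
Answer: -3 e_{3} - \frac{3}{2} e_{4} - 2 e_{1} e_{3} + \frac{9}{5} e_{2} e_{3}


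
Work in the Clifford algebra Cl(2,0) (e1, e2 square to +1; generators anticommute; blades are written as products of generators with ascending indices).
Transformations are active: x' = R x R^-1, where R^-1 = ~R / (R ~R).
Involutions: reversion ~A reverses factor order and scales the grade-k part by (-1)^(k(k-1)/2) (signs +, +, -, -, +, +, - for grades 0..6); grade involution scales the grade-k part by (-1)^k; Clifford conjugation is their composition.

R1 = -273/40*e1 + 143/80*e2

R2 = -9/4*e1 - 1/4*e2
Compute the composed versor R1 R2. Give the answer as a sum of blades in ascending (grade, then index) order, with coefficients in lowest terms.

Distribute over the terms of R1 (each basis-blade product reordered to ascending indices, repeated generators contracted through their squares):
(-273/40*e1) R2 = 2457/160 + 273/160*e1 e2
(143/80*e2) R2 = -143/320 + 1287/320*e1 e2
Summing the partial products and collecting blades:
Answer: 4771/320 + 1833/320*e1 e2


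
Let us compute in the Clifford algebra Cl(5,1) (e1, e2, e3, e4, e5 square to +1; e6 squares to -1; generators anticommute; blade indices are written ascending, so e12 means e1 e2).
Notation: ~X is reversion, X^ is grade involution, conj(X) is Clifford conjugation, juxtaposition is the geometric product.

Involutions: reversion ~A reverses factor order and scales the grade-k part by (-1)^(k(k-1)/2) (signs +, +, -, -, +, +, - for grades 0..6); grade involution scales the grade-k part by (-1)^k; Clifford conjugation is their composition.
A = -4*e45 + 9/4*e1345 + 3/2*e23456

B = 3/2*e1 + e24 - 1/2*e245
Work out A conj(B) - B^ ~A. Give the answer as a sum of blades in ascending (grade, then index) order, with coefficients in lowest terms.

first term: -2*e2 - 4*e25 + 3/4*e36 - 9/8*e123 + 6*e145 + 27/8*e345 - 3/2*e356 - 9/4*e1235 + 9/4*e123456
second term: -2*e2 + 4*e25 - 3/4*e36 + 9/8*e123 - 6*e145 - 27/8*e345 + 3/2*e356 - 9/4*e1235 - 9/4*e123456
Answer: -8*e25 + 3/2*e36 - 9/4*e123 + 12*e145 + 27/4*e345 - 3*e356 + 9/2*e123456


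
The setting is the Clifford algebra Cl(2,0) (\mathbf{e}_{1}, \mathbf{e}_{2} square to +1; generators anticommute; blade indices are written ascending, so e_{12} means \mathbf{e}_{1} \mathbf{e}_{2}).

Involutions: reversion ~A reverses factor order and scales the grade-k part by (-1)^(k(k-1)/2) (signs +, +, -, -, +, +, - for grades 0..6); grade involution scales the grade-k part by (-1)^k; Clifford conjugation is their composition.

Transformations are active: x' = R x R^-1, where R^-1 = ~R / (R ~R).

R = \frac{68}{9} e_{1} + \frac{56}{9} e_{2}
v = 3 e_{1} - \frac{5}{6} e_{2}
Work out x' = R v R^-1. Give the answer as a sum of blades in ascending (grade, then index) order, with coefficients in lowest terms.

~R = \frac{68}{9} e_{1} + \frac{56}{9} e_{2}, and R ~R = \frac{7760}{81}, so R^-1 = ~R / (\frac{7760}{81}).
R v = \frac{472}{27} - \frac{674}{27} e_{12}
Answer: -\frac{353}{1455} e_{1} + \frac{3011}{970} e_{2}


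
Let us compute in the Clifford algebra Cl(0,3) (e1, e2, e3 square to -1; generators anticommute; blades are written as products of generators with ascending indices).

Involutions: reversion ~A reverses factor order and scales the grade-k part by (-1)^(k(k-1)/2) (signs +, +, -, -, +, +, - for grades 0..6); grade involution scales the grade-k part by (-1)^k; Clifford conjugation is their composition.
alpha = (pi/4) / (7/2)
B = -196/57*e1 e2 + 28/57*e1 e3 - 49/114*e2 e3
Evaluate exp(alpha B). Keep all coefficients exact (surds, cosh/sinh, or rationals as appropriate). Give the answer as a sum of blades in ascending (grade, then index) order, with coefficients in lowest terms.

B^2 term by term: the squares give (-196/57)^2*(e1 e2)^2 + (28/57)^2*(e1 e3)^2 + (-49/114)^2*(e2 e3)^2 = 38416/3249*(-1) + 784/3249*(-1) + 2401/12996*(-1) = -49/4 (each basis 2-blade squares to minus the product of its generators' squares); cross terms between blades sharing an index anticommute and cancel. So B^2 = -49/4.
B^2 = -49/4 — circular case — the even/odd split gives cos and sin: l = 7/2, alpha*l = pi/4, so exp(alpha B) = cos(pi/4) + (sin(pi/4)/(7/2))*B = sqrt(2)/2 + (sqrt(2)/7)*B.
Answer: sqrt(2)/2 - 28*sqrt(2)/57*e1 e2 + 4*sqrt(2)/57*e1 e3 - 7*sqrt(2)/114*e2 e3


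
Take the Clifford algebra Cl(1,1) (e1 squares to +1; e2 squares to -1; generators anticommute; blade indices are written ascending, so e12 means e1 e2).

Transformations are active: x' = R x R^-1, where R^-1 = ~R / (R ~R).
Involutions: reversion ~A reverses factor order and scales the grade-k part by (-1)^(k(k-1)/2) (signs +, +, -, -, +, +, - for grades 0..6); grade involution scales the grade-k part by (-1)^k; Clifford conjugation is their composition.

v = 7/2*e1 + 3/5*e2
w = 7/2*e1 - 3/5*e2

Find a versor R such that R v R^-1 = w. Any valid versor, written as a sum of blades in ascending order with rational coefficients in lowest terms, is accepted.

Take R = v + w = 7*e1. Because q(v) = q(w) = 1189/100, conjugation by R sends v exactly to w.
Answer: 7*e1


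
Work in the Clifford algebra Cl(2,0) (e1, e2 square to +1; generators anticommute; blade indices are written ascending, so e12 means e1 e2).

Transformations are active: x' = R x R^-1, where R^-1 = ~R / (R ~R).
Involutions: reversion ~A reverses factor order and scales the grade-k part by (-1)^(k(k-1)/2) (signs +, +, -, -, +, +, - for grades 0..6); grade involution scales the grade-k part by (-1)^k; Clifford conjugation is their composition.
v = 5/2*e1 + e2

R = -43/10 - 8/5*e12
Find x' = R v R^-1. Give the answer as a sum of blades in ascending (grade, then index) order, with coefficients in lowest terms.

~R = -43/10 + 8/5*e12, and R ~R = 421/20, so R^-1 = ~R / (421/20).
R v = -247/20*e1 - 3/10*e2
Answer: 10717/4210*e1 - 1847/2105*e2


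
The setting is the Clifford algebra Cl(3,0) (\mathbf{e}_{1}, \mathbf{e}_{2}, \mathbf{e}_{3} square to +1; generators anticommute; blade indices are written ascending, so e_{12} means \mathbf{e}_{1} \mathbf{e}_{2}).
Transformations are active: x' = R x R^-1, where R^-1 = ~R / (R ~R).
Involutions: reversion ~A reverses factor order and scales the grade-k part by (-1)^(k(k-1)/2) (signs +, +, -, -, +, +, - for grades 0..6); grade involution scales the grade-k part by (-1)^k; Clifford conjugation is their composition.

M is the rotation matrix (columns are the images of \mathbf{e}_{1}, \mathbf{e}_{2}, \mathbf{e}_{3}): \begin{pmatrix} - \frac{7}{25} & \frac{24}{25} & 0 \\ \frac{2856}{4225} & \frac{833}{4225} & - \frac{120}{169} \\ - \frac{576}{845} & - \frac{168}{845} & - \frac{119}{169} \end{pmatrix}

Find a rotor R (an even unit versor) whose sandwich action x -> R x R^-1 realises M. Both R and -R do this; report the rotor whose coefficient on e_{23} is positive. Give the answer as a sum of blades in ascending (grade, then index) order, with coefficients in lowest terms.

Method: write R = a + b12*e_{12} + b13*e_{13} + b23*e_{23} with a^2 + b12^2 + b13^2 + b23^2 = 1 (so R^-1 = ~R). Expanding the columns R e_j ~R gives tr M = 4a^2 - 1 and, from the antisymmetric part, M21 - M12 = -4a*b12, M13 - M31 = 4a*b13, M32 - M23 = -4a*b23.
Here tr M = -\frac{133}{169}, so a^2 = (1 + tr M)/4 = \frac{9}{169} and a = ±\frac{3}{13}. Taking a = \frac{3}{13}: M21 - M12 = -\frac{48}{169}, M13 - M31 = \frac{576}{845}, M32 - M23 = \frac{432}{845}, giving b12 = \frac{4}{13}, b13 = \frac{48}{65}, b23 = -\frac{36}{65}, i.e. R = \frac{3}{13} + \frac{4}{13} e_{12} + \frac{48}{65} e_{13} - \frac{36}{65} e_{23}.
Its e_{23} coefficient is negative, so report the other preimage -R.
Answer: -\frac{3}{13} - \frac{4}{13} e_{12} - \frac{48}{65} e_{13} + \frac{36}{65} e_{23}. Key observation: the double cover Spin(3) -> SO(3) sends R and -R to the same matrix (trace -\frac{133}{169} here), so the stated sign of the e_{23} coefficient is what selects one sheet.


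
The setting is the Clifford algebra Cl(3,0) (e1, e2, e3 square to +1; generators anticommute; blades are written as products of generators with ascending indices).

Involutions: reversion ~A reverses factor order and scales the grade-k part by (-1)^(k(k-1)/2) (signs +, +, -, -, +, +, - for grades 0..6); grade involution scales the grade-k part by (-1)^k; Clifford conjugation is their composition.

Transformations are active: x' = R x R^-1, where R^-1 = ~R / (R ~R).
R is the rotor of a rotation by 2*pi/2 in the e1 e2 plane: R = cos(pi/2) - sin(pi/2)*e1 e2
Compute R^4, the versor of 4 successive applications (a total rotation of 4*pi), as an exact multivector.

Rotor phase runs at HALF the rotation angle; powers of one rotor simply add phase, so after 4 steps in e1 e2 the phase is 4*pi/2 = 2*pi and R^4 = cos(2*pi) - sin(2*pi)*e1 e2.
cos(2*pi) = 1 and sin(2*pi) = 0, so R^4 = 1. The total rotation 4*pi is 2 full turns, so every vector returns to itself, yet the rotor is +1, back on the identity sheet (an even number of 2*pi turns).
Answer: 1


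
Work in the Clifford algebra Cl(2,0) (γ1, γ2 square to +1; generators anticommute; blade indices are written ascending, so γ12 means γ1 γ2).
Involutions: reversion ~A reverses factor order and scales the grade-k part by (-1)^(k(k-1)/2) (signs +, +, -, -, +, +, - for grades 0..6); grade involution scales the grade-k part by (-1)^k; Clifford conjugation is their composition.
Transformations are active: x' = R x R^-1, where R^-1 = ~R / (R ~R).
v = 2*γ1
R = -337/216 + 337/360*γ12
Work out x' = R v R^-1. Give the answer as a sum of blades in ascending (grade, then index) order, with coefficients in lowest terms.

~R = -337/216 - 337/360*γ12, and R ~R = 1930673/583200, so R^-1 = ~R / (1930673/583200).
R v = -337/108*γ1 - 337/180*γ2
Answer: 16/17*γ1 + 30/17*γ2


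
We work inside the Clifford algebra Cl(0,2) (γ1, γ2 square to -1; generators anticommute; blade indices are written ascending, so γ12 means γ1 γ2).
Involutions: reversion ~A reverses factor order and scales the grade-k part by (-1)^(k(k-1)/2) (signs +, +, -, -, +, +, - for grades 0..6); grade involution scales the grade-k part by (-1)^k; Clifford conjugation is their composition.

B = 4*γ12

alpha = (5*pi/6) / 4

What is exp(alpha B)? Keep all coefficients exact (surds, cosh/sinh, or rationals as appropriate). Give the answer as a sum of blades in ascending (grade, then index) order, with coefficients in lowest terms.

B^2 = (4)^2*(γ12)^2 = 16*(-1) = -16 (a basis 2-blade squares to minus the product of its generators' squares).
B^2 = -16 — since the square is negative, the closed form is circular: l = 4, alpha*l = 5*pi/6, so exp(alpha B) = cos(5*pi/6) + (sin(5*pi/6)/4)*B = -sqrt(3)/2 + (1/8)*B.
Answer: -sqrt(3)/2 + 1/2*γ12


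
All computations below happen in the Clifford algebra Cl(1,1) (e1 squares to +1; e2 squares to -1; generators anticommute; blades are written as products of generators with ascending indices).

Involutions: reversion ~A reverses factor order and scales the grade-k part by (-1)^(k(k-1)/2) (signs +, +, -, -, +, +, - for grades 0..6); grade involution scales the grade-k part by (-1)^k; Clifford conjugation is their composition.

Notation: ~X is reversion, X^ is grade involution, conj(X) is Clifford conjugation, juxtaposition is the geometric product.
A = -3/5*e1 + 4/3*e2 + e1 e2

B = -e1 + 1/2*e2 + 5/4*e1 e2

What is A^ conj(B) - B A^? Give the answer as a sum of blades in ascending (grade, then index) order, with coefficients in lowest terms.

first term: -79/60 + 13/6*e1 - 7/4*e2 + 31/30*e1 e2
second term: 79/60 + 13/6*e1 - 7/4*e2 + 31/30*e1 e2
Answer: -79/30


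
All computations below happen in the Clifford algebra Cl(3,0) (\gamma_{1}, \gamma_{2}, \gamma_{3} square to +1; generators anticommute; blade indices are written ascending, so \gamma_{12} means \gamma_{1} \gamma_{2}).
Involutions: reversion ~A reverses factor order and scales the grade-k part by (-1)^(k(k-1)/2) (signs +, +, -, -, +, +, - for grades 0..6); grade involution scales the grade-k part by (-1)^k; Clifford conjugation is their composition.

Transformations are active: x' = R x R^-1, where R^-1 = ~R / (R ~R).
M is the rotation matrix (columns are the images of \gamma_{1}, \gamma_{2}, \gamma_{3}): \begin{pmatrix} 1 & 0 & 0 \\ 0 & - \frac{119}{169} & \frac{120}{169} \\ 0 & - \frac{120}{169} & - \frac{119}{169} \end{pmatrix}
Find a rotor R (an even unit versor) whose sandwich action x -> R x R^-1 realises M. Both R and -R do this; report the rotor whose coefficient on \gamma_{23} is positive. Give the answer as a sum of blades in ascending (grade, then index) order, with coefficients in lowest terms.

Method: write R = a + b12*\gamma_{12} + b13*\gamma_{13} + b23*\gamma_{23} with a^2 + b12^2 + b13^2 + b23^2 = 1 (so R^-1 = ~R). Expanding the columns R e_j ~R gives tr M = 4a^2 - 1 and, from the antisymmetric part, M21 - M12 = -4a*b12, M13 - M31 = 4a*b13, M32 - M23 = -4a*b23.
Here tr M = -\frac{69}{169}, so a^2 = (1 + tr M)/4 = \frac{25}{169} and a = ±\frac{5}{13}. Taking a = \frac{5}{13}: M21 - M12 = 0, M13 - M31 = 0, M32 - M23 = -\frac{240}{169}, giving b12 = 0, b13 = 0, b23 = \frac{12}{13}, i.e. R = \frac{5}{13} + \frac{12}{13} \gamma_{23}.
Its \gamma_{23} coefficient is already positive.
Answer: \frac{5}{13} + \frac{12}{13} \gamma_{23}. Sheet selection: the two-to-one cover makes ±R indistinguishable at the matrix level (trace -\frac{69}{169}), so uniqueness comes from the required sign on \gamma_{23}.


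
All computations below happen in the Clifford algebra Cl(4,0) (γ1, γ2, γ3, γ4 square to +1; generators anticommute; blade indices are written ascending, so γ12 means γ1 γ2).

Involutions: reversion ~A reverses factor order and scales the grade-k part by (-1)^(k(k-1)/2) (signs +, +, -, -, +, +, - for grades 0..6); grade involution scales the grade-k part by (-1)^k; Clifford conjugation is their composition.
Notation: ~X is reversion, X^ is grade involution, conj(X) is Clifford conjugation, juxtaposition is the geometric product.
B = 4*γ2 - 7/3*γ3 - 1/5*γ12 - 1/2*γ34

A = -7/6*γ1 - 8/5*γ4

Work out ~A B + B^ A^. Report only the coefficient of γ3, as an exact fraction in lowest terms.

first term: 7/30*γ2 - 4/5*γ3 - 14/3*γ12 + 49/18*γ13 + 32/5*γ24 - 56/15*γ34 + 8/25*γ124 + 7/12*γ134
second term: 7/30*γ2 - 4/5*γ3 + 14/3*γ12 - 49/18*γ13 - 32/5*γ24 + 56/15*γ34 - 8/25*γ124 - 7/12*γ134
Answer: -8/5


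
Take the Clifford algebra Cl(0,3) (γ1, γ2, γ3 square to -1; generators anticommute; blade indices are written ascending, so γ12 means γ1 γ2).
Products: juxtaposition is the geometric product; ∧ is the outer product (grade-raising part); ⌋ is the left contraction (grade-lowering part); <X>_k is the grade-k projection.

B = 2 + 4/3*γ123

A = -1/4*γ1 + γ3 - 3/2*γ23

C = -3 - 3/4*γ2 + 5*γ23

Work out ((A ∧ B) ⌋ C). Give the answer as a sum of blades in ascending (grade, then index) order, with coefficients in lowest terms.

step 1: -1/2*γ1 + 2*γ3 - 3*γ23
step 2: 15 + 10*γ2
Answer: 15 + 10*γ2


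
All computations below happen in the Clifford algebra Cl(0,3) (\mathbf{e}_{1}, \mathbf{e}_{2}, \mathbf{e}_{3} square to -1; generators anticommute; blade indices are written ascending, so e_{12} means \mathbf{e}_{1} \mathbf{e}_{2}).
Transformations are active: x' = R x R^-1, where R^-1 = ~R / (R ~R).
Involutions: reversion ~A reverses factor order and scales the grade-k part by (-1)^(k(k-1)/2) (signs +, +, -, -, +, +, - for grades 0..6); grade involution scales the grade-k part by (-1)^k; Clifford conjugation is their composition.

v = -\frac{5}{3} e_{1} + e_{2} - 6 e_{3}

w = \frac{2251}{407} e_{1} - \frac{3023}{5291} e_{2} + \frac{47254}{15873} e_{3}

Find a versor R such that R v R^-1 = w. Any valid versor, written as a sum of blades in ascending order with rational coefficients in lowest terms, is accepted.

A norm check does it: q(v) = q(w) = -\frac{358}{9}, hence R = v + w = \frac{4718}{1221} e_{1} + \frac{2268}{5291} e_{2} - \frac{47984}{15873} e_{3} realises the map — parallel part kept, (v - w)/2 negated, v carried to w.
Answer: \frac{4718}{1221} e_{1} + \frac{2268}{5291} e_{2} - \frac{47984}{15873} e_{3}


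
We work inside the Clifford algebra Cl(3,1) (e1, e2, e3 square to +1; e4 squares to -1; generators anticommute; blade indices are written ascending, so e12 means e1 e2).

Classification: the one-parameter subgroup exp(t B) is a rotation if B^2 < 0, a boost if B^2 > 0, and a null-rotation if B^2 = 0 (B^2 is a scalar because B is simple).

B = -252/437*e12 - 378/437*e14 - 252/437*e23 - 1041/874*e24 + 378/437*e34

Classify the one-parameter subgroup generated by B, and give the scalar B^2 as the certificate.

B^2 term by term: the squares give (-252/437)^2*(e12)^2 + (-378/437)^2*(e14)^2 + (-252/437)^2*(e23)^2 + (-1041/874)^2*(e24)^2 + (378/437)^2*(e34)^2 = 63504/190969*(-1) + 142884/190969*(+1) + 63504/190969*(-1) + 1083681/763876*(+1) + 142884/190969*(+1) = 9/4 (each basis 2-blade squares to minus the product of its generators' squares); cross terms between blades sharing an index anticommute and cancel; the commuting (index-disjoint) pairs give grade-4 terms 2*c*c'*(blade product), which cancel blade by blade — e1234: -190512/190969 + 190512/190969 = 0 — confirming B is simple. So B^2 = 9/4.
Answer: boost, certificate B^2 = 9/4. One invariant decides it: the square 9/4 survives every conjugation, and its sign is exactly the classification.


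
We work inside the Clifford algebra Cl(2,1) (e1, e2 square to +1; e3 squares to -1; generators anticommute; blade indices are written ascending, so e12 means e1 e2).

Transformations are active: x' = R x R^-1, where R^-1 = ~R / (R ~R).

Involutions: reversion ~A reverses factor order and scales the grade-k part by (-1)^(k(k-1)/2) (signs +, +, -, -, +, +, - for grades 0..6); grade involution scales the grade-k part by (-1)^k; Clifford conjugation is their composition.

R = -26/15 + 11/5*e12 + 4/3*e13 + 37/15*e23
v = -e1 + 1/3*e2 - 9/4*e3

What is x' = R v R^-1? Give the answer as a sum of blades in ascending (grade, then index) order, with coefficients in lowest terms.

~R = -26/15 - 11/5*e12 - 4/3*e13 - 37/15*e23, and R ~R = -4/225, so R^-1 = ~R / (-4/225).
R v = 82/15*e1 + 1291/180*e2 + 397/90*e3 - 283/36*e123
Answer: -26747/24*e1 + 30929/12*e2 + 67393/24*e3


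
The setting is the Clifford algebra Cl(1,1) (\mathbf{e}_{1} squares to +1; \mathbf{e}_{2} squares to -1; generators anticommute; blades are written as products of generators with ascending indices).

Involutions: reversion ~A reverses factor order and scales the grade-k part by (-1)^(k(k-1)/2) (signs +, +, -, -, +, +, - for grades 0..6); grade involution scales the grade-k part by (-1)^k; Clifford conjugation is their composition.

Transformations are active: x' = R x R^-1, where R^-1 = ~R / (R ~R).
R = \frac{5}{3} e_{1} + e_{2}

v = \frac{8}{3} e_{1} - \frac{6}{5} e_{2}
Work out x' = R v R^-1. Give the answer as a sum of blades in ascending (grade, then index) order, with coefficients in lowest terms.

~R = \frac{5}{3} e_{1} + e_{2}, and R ~R = \frac{16}{9}, so R^-1 = ~R / (\frac{16}{9}).
R v = \frac{254}{45} - \frac{14}{3} e_{1} e_{2}
Answer: \frac{95}{12} e_{1} + \frac{151}{20} e_{2}


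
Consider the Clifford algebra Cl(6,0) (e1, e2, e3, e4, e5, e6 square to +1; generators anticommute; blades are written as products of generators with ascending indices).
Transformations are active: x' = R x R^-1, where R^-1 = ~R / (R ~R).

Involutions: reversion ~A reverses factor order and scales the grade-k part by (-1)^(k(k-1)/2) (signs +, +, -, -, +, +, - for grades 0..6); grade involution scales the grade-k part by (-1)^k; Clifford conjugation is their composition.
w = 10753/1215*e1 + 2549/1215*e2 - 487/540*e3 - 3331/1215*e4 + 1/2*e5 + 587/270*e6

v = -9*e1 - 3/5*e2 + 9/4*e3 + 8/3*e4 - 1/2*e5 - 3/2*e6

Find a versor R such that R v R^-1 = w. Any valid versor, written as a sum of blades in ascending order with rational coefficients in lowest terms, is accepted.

Equal squares first: v^2 = w^2 = 345721/3600. Then v + w = -182/1215*e1 + 364/243*e2 + 182/135*e3 - 91/1215*e4 + 91/135*e6 is a versor taking v to w, provided it is invertible.
Answer: -182/1215*e1 + 364/243*e2 + 182/135*e3 - 91/1215*e4 + 91/135*e6


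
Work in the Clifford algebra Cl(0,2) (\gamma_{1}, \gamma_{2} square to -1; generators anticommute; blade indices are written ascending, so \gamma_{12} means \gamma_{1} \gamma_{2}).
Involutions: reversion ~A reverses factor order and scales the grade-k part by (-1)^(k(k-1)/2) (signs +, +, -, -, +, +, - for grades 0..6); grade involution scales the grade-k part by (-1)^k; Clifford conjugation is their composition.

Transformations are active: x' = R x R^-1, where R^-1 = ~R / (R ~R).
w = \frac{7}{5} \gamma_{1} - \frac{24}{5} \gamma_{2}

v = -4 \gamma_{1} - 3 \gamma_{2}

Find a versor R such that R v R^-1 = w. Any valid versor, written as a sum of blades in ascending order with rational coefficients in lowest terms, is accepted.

R = v + w = -\frac{13}{5} \gamma_{1} - \frac{39}{5} \gamma_{2} works: the equal norms (-25) guarantee its sandwich swaps v into w.
Answer: -\frac{13}{5} \gamma_{1} - \frac{39}{5} \gamma_{2}


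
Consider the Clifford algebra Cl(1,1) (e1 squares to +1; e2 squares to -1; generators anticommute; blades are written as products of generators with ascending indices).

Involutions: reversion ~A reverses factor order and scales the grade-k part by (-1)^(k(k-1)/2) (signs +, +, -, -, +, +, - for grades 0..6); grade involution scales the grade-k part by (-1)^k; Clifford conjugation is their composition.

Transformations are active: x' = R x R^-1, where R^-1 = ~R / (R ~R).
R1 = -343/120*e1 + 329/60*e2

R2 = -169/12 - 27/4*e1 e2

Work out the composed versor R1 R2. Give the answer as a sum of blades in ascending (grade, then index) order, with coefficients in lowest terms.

Distribute over the terms of R1 (each basis-blade product reordered to ascending indices, repeated generators contracted through their squares):
(-343/120*e1) R2 = 57967/1440*e1 + 3087/160*e2
(329/60*e2) R2 = -2961/80*e1 - 55601/720*e2
Summing the partial products and collecting blades:
Answer: 4669/1440*e1 - 83419/1440*e2


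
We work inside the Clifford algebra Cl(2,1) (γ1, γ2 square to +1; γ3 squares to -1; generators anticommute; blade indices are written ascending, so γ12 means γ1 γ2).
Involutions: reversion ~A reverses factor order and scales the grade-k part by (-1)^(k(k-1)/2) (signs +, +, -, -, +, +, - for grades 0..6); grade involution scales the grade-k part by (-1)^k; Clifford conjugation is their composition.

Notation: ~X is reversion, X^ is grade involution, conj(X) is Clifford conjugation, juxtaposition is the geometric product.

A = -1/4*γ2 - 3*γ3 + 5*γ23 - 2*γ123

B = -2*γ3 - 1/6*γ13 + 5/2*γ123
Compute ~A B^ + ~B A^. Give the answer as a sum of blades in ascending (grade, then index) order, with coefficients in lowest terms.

first term: 1 + 13*γ1 + 31/3*γ2 - 37/3*γ12 - 5/8*γ13 - 1/2*γ23 - 1/24*γ123
second term: 1 - 13*γ1 - 31/3*γ2 + 37/3*γ12 + 5/8*γ13 + 1/2*γ23 - 1/24*γ123
Answer: 2 - 1/12*γ123


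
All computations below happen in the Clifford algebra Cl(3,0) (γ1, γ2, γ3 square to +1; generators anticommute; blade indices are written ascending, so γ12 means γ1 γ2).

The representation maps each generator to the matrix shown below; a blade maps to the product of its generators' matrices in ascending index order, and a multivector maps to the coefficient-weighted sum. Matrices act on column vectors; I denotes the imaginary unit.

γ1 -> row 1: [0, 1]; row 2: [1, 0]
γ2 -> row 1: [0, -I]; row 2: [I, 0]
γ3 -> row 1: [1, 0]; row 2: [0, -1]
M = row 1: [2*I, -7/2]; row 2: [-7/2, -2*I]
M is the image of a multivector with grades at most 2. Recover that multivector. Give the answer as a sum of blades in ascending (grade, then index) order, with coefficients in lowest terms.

Method: 1, rho(γ1), rho(γ2), rho(γ3) form a trace-orthogonal basis of the 2x2 complex matrices (tr(X Y) = 2 if X = Y, else 0), so M = m0*1 + m1*rho(γ1) + m2*rho(γ2) + m3*rho(γ3) with m0 = tr(M)/2 = 0, m1 = tr(M rho(γ1))/2 = -7/2, m2 = tr(M rho(γ2))/2 = 0, m3 = tr(M rho(γ3))/2 = 2*I.
Multiplying table entries, the bivector images are rho(γ12) = I*rho(γ3), rho(γ13) = -I*rho(γ2), rho(γ23) = I*rho(γ1); with real blade coefficients the real parts of m0..m3 are the coefficients of 1, γ1, γ2, γ3 and the imaginary parts give the bivectors (γ23: Im m1, γ13: -Im m2, γ12: Im m3).
Answer: -7/2*γ1 + 2*γ12


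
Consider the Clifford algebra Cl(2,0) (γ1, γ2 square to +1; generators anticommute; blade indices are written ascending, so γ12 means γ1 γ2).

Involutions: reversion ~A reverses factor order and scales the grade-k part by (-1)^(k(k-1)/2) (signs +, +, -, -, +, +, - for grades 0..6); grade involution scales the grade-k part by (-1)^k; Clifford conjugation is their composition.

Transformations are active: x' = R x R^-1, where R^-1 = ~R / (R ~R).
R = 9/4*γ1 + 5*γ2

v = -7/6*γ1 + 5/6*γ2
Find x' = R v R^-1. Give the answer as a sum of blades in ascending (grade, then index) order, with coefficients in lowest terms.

~R = 9/4*γ1 + 5*γ2, and R ~R = 481/16, so R^-1 = ~R / (481/16).
R v = 37/24 + 185/24*γ12
Answer: 109/78*γ1 - 25/78*γ2


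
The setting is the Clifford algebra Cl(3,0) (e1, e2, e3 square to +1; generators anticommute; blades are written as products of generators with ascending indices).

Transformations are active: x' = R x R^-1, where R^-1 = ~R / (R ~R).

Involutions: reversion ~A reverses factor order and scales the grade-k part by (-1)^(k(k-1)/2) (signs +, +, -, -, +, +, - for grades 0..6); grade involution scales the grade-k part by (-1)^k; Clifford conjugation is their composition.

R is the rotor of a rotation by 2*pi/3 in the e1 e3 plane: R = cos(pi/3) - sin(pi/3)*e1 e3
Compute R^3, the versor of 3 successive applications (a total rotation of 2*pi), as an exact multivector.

Half-angle bookkeeping: 3 applications in e1 e3 add up to rotor phase 3*pi/3 = pi, so R^3 = cos(pi) - sin(pi)*e1 e3.
cos(pi) = -1 and sin(pi) = 0, so R^3 = -1. The total rotation 2*pi is 1 full turn, so every vector returns to itself, yet the rotor is -1, on the OTHER sheet of the double cover (an odd number of 2*pi turns).
Answer: -1


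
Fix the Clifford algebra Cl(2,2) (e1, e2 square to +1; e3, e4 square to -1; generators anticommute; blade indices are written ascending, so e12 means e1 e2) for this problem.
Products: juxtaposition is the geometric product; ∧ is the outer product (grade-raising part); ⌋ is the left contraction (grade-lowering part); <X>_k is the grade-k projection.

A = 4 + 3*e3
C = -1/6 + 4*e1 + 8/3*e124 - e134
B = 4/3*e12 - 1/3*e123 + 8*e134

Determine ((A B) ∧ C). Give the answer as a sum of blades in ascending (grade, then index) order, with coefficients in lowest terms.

step 1: 19/3*e12 + 24*e14 + 8/3*e123 + 32*e134
step 2: -19/18*e12 - 4*e14 - 4/9*e123 - 16/3*e134
Answer: -19/18*e12 - 4*e14 - 4/9*e123 - 16/3*e134


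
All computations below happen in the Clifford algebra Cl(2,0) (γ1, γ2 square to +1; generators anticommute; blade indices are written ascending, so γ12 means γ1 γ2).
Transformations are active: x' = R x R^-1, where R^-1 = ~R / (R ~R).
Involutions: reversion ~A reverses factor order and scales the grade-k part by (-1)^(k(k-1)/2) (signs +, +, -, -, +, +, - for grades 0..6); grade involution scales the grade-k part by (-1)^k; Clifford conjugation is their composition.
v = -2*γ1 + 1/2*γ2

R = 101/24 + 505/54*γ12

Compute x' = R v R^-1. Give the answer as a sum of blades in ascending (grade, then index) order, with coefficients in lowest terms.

~R = 101/24 - 505/54*γ12, and R ~R = 4906681/46656, so R^-1 = ~R / (4906681/46656).
R v = -101/27*γ1 + 8989/432*γ2
Answer: 818/481*γ1 + 1121/962*γ2


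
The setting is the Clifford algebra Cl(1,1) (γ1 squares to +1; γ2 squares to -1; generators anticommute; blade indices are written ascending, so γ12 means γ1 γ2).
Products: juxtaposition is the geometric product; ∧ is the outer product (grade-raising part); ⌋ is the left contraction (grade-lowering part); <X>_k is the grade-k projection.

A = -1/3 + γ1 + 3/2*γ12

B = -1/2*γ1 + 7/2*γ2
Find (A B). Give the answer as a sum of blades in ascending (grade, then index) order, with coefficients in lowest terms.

step 1: -1/2 - 61/12*γ1 - 5/12*γ2 + 7/2*γ12
Answer: -1/2 - 61/12*γ1 - 5/12*γ2 + 7/2*γ12


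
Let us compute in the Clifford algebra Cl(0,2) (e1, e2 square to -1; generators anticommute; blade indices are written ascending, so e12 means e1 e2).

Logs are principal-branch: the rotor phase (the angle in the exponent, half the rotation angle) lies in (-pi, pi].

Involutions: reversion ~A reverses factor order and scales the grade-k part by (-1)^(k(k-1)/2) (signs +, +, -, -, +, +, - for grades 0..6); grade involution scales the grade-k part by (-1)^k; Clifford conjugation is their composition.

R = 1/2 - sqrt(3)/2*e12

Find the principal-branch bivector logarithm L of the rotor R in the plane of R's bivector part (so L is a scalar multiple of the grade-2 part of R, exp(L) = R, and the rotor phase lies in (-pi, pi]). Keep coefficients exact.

The scalar part of R is 1/2, so the principal-branch rotor phase is pinned; divide the bivector part by its sine to get the unit plane — L is the phase times that plane.
Concretely: cos(phase) = 1/2 gives phase = ±pi/3, and since phase/sin(phase) is even the sign is immaterial: L = (phase/sin(phase)) * <R>_2 = (2*sqrt(3)*pi/9) * <R>_2.
Answer: -pi/3*e12


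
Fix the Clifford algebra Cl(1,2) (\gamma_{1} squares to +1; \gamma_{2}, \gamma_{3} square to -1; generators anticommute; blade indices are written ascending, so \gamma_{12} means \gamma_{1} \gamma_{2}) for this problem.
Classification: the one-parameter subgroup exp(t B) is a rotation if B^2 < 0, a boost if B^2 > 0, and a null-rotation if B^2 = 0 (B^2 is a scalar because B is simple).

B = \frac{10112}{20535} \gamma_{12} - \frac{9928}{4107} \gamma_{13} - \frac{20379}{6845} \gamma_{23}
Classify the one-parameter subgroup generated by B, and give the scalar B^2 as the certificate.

B^2 term by term: the squares give (\frac{10112}{20535})^2*(\gamma_{12})^2 + (-\frac{9928}{4107})^2*(\gamma_{13})^2 + (-\frac{20379}{6845})^2*(\gamma_{23})^2 = \frac{102252544}{421686225}*(+1) + \frac{98565184}{16867449}*(+1) + \frac{415303641}{46854025}*(-1) = -\frac{25}{9} (each basis 2-blade squares to minus the product of its generators' squares); cross terms between blades sharing an index anticommute and cancel. So B^2 = -\frac{25}{9}.
Answer: rotation, certificate B^2 = -\frac{25}{9}. Note: conjugating B changes its blade decomposition but never the scalar B^2 = -\frac{25}{9}, whose sign settles the classification.


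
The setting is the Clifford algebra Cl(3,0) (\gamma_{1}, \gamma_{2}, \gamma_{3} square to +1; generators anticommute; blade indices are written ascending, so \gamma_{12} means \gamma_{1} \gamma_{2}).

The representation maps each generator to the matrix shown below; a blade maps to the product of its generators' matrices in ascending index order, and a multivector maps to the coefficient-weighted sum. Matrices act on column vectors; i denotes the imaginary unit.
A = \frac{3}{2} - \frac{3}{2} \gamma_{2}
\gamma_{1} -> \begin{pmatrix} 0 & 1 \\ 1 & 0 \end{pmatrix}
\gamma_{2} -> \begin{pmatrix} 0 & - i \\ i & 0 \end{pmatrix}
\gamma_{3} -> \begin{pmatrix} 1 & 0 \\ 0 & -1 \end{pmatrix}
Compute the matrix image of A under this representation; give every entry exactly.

M = (\frac{3}{2})*1 + (-\frac{3}{2})*rho(\gamma_{2}), summed entrywise (1 is the identity matrix):
Answer: \begin{pmatrix} \frac{3}{2} & \frac{3 i}{2} \\ - \frac{3 i}{2} & \frac{3}{2} \end{pmatrix}


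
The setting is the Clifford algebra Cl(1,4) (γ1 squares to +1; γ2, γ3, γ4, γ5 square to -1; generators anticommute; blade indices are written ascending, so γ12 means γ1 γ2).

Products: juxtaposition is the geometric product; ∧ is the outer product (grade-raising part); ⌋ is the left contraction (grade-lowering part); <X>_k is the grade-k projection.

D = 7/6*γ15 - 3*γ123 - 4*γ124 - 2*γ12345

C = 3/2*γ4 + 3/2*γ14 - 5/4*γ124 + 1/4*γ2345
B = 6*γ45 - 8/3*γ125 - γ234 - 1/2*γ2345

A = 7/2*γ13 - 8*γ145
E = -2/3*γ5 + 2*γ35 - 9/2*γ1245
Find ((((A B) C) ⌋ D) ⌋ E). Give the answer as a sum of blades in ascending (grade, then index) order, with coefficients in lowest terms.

step 1: 48*γ1 - 64/3*γ24 - 4*γ123 - 7/2*γ124 - 28/3*γ235 + 8*γ1235 - 7/4*γ1245 + 21*γ1345
step 2: -35/8 - 80/3*γ1 + 149/4*γ2 + 223/3*γ4 + 35/16*γ5 + 32*γ12 - 7/16*γ13 + 70*γ14 - 60*γ24 + 21/8*γ25 + 5*γ34 - 221/6*γ35 - 21/8*γ125 + 245/8*γ135 + γ145 - 6*γ234 - 105/4*γ235 + 10*γ345 - 6*γ1234 - 35/3*γ1345 + 26*γ2345 - 14*γ12345
step 3: 28 - 27787/96*γ1 + 14497/48*γ2 - 96*γ3 - 128*γ4 - 388/9*γ5 + 832/3*γ12 - 447/4*γ13 - 193/2*γ14 - 821/48*γ15 + 82*γ23 + 545/12*γ24 - 21/4*γ34 + 105/8*γ123 + 547/6*γ124 + 10*γ125 + 21/4*γ134 + 120*γ135 - 140*γ235 - 7/8*γ245 - 64*γ345 + 35/8*γ1234 - 446/3*γ1235 - 149/2*γ1345 + 160/3*γ2345 + 35/4*γ12345
step 4: -776/27 - 63/16*γ1 - 776/9*γ3 - 45*γ4 + 7003/12*γ5 + 1635/8*γ15 + 2463/32*γ24 - 1737/4*γ25 + 56*γ35 - 1248*γ45 + 194*γ124 - 576*γ125 - 43491/32*γ145 + 83361/64*γ245 - 126*γ1245
Answer: -776/27 - 63/16*γ1 - 776/9*γ3 - 45*γ4 + 7003/12*γ5 + 1635/8*γ15 + 2463/32*γ24 - 1737/4*γ25 + 56*γ35 - 1248*γ45 + 194*γ124 - 576*γ125 - 43491/32*γ145 + 83361/64*γ245 - 126*γ1245


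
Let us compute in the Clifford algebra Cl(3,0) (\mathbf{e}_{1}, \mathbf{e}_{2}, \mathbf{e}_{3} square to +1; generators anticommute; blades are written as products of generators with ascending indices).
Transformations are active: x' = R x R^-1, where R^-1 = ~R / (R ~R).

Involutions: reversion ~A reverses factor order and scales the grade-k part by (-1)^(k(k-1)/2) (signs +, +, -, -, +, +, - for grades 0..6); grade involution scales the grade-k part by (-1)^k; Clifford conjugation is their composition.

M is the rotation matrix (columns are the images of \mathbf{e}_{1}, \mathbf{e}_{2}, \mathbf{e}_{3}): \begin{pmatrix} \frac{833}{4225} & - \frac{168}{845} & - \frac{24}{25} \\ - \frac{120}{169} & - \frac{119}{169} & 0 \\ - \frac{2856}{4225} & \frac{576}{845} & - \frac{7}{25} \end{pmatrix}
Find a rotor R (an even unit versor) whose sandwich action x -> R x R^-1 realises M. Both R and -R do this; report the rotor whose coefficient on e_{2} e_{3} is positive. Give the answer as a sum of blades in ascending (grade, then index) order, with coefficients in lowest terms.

Method: write R = a + b12*e_{1} e_{2} + b13*e_{1} e_{3} + b23*e_{2} e_{3} with a^2 + b12^2 + b13^2 + b23^2 = 1 (so R^-1 = ~R). Expanding the columns R e_j ~R gives tr M = 4a^2 - 1 and, from the antisymmetric part, M21 - M12 = -4a*b12, M13 - M31 = 4a*b13, M32 - M23 = -4a*b23.
Here tr M = -\frac{133}{169}, so a^2 = (1 + tr M)/4 = \frac{9}{169} and a = ±\frac{3}{13}. Taking a = \frac{3}{13}: M21 - M12 = -\frac{432}{845}, M13 - M31 = -\frac{48}{169}, M32 - M23 = \frac{576}{845}, giving b12 = \frac{36}{65}, b13 = -\frac{4}{13}, b23 = -\frac{48}{65}, i.e. R = \frac{3}{13} + \frac{36}{65} e_{1} e_{2} - \frac{4}{13} e_{1} e_{3} - \frac{48}{65} e_{2} e_{3}.
Its e_{2} e_{3} coefficient is negative, so report the other preimage -R.
Answer: -\frac{3}{13} - \frac{36}{65} e_{1} e_{2} + \frac{4}{13} e_{1} e_{3} + \frac{48}{65} e_{2} e_{3}. Uniqueness: Spin(3) -> SO(3) maps R and -R to the same rotation of trace -\frac{133}{169}; fixing the sign of the e_{2} e_{3} coefficient removes the ambiguity.
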